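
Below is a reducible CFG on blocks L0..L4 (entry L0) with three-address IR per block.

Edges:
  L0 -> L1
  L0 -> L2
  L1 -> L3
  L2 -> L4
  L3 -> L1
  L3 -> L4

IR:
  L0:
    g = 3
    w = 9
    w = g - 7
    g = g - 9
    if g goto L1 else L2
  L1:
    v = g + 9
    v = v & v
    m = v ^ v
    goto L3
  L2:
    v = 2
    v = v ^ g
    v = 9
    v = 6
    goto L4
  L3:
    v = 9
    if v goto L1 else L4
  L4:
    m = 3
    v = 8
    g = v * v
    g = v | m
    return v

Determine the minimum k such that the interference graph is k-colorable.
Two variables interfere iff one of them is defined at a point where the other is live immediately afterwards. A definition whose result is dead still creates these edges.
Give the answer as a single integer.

Answer: 3

Working:
Per-block:
  L0: {g,w} / ∅
  L1: {m,v} / {g}
  L2: {v} / {g}
  L3: {v} / ∅
  L4: {g,m,v} / ∅

Liveness:
  live L0: ∅→{g}
  live L1: {g}→{g}
  live L2: {g}→∅
  live L3: {g}→{g}
  live L4: ∅→∅

Conflict graph:
  g — {m,v,w}
  m — {g,v}
  v — {g,m}
  w — {g}

Registers:
  clique {g,m,v} ⇒ need ≥ 3
  3-colouring: r0={g}  r1={m,w}  r2={v}
  χ = 3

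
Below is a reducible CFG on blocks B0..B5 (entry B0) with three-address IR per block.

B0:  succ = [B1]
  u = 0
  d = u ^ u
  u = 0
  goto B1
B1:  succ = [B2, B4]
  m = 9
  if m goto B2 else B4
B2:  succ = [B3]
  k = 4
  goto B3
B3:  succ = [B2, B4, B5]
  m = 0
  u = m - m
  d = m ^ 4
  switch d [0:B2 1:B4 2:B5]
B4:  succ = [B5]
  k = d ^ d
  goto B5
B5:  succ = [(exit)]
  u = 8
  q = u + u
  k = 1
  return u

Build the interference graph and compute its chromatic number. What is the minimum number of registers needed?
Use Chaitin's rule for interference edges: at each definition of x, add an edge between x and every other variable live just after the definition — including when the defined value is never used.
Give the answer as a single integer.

Block summaries:
  B0: {d,u} / ∅
  B1: {m} / ∅
  B2: {k} / ∅
  B3: {d,m,u} / ∅
  B4: {k} / {d}
  B5: {k,q,u} / ∅

Live sets:
  live B0: ∅→{d}
  live B1: {d}→{d}
  live B2: ∅→∅
  live B3: ∅→{d}
  live B4: {d}→∅
  live B5: ∅→∅

Conflict graph:
  d: {m,u}
  k: {u}
  m: {d,u}
  q: {u}
  u: {d,k,m,q}

Chromatic number:
  {d,m,u} pairwise interfere (3-clique) ⇒ χ ≥ 3
  assign d→r1 k→r1 m→r2 q→r1 u→r0 — no edge inside a register ⇒ χ ≤ 3
  χ = 3

Answer: 3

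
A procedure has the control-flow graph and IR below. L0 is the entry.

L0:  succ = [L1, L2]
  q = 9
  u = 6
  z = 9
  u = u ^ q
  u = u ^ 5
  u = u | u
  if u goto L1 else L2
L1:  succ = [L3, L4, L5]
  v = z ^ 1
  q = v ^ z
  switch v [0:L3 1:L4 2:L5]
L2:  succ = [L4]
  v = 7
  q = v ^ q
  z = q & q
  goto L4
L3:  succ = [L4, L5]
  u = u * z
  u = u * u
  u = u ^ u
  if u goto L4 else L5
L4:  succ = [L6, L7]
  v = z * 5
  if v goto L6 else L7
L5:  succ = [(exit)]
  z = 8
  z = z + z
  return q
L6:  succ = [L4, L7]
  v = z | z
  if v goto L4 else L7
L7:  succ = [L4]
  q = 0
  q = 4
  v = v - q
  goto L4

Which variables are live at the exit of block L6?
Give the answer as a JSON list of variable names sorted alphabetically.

Answer: ["v", "z"]

Analysis:
def/use:
  L0 def {q,u,z} use ∅
  L1 def {q,v} use {z}
  L2 def {q,v,z} use {q}
  L3 def {u} use {u,z}
  L4 def {v} use {z}
  L5 def {z} use {q}
  L6 def {v} use {z}
  L7 def {q,v} use {v}

Backward fixpoint:
  live L0: ∅→{q,u,z}
  live L1: {u,z}→{q,u,z}
  live L2: {q}→{z}
  live L3: {q,u,z}→{q,z}
  live L4: {z}→{v,z}
  live L5: {q}→∅
  live L6: {z}→{v,z}
  live L7: {v,z}→{z}

live-out(L6) = ["v", "z"]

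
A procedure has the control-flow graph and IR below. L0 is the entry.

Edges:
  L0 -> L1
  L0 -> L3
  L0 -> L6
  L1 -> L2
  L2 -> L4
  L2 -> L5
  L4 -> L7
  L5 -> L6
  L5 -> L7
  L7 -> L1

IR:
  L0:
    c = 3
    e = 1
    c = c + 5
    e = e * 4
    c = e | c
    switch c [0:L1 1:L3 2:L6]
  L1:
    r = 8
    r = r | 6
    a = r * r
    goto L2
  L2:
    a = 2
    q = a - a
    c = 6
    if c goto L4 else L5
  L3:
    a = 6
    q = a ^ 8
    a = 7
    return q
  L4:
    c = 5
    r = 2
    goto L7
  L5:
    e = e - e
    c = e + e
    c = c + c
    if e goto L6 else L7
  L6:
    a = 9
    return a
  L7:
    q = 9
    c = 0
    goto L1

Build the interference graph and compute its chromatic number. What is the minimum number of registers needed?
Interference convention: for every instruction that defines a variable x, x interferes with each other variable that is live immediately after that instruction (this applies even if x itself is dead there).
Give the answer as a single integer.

Per-block:
  L0: def={c,e} ue=∅
  L1: def={a,r} ue=∅
  L2: def={a,c,q} ue=∅
  L3: def={a,q} ue=∅
  L4: def={c,r} ue=∅
  L5: def={c,e} ue={e}
  L6: def={a} ue=∅
  L7: def={c,q} ue=∅

Liveness:
  live L0: ∅→{e}
  live L1: {e}→{e}
  live L2: {e}→{e}
  live L3: ∅→∅
  live L4: {e}→{e}
  live L5: {e}→{e}
  live L6: ∅→∅
  live L7: {e}→{e}

Interference:
  a: {e,q}
  c: {e}
  e: {a,c,q,r}
  q: {a,e}
  r: {e}

Chromatic number:
  clique {a,e,q} ⇒ need ≥ 3
  assign a→r1 c→r1 e→r0 q→r2 r→r1 — no edge inside a register ⇒ χ ≤ 3
  χ = 3

Answer: 3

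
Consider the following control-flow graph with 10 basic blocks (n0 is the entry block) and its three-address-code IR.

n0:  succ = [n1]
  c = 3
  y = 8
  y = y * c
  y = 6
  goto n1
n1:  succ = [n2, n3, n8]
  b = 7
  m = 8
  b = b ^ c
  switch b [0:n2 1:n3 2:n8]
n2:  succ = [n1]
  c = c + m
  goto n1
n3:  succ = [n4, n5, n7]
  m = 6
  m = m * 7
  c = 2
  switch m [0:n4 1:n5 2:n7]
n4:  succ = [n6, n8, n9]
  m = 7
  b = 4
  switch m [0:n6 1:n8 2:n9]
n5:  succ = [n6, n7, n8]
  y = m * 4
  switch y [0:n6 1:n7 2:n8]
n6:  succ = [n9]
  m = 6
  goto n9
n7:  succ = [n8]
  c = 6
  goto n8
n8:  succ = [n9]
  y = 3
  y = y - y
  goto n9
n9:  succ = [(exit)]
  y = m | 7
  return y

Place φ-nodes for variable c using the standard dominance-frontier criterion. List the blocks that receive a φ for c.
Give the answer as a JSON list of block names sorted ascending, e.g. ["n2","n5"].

idom tree: n1←n0 n2←n1 n3←n1 n4←n3 n5←n3 n6←n3 n7←n3 n8←n1 n9←n1
Dom∩ at merges:
  n1: preds {n0,n2}: {n0} ∩ {n0,n1,n2} = {n0}; idom=n0
  n6: preds {n4,n5}: {n0,n1,n3,n4} ∩ {n0,n1,n3,n5} = {n0,n1,n3}; idom=n3
  n7: preds {n3,n5}: {n0,n1,n3} ∩ {n0,n1,n3,n5} = {n0,n1,n3}; idom=n3
  n8: preds {n1,n4,n5,n7}: {n0,n1} ∩ {n0,n1,n3,n4} ∩ {n0,n1,n3,n5} ∩ {n0,n1,n3,n7} = {n0,n1}; idom=n1
  n9: preds {n4,n6,n8}: {n0,n1,n3,n4} ∩ {n0,n1,n3,n6} ∩ {n0,n1,n8} = {n0,n1}; idom=n1

Frontier:
  n1←n0: walk · to n0
  n1←n2: walk n2→n1 to n0
  n6←n4: walk n4 to n3
  n6←n5: walk n5 to n3
  n7←n3: walk · to n3
  n7←n5: walk n5 to n3
  n8←n1: walk · to n1
  n8←n4: walk n4→n3 to n1
  n8←n5: walk n5→n3 to n1
  n8←n7: walk n7→n3 to n1
  n9←n4: walk n4→n3 to n1
  n9←n6: walk n6→n3 to n1
  n9←n8: walk n8 to n1
  n0: DF=∅
  n1: DF={n1}
  n2: DF={n1}
  n3: DF={n8,n9}
  n4: DF={n6,n8,n9}
  n5: DF={n6,n7,n8}
  n6: DF={n9}
  n7: DF={n8}
  n8: DF={n9}
  n9: DF=∅

φ for c: defs {n0,n2,n3,n7}
  DF⁺ = {n1,n8,n9}

Answer: ["n1", "n8", "n9"]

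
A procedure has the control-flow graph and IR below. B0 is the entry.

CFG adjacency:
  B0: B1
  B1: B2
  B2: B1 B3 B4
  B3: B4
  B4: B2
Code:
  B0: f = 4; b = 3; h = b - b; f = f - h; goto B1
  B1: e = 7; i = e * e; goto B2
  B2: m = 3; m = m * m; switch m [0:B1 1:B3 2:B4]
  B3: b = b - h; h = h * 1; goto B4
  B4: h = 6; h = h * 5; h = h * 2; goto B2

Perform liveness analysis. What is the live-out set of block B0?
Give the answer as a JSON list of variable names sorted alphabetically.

Answer: ["b", "h"]

Derivation:
Block summaries:
  B0: {b,f,h} / ∅
  B1: {e,i} / ∅
  B2: {m} / ∅
  B3: {b,h} / {b,h}
  B4: {h} / ∅

Liveness:
  B0 li=∅ lo={b,h}
  B1 li={b,h} lo={b,h}
  B2 li={b,h} lo={b,h}
  B3 li={b,h} lo={b}
  B4 li={b} lo={b,h}

live-out(B0) = ["b", "h"]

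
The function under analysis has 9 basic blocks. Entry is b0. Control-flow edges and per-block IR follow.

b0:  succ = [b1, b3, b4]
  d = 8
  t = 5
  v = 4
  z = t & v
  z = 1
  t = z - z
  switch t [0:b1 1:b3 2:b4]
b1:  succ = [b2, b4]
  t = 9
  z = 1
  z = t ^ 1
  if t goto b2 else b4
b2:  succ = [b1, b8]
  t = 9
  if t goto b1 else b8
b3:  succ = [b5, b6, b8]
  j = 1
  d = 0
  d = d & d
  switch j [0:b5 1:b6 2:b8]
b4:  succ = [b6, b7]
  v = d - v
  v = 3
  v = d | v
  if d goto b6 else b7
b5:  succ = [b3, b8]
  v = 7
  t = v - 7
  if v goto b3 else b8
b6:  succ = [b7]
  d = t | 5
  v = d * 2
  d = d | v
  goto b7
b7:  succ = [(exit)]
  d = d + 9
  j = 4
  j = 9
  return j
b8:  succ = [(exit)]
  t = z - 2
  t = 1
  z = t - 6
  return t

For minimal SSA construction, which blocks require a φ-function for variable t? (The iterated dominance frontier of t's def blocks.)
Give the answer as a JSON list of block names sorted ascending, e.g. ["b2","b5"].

Answer: ["b1", "b3", "b4", "b6", "b7", "b8"]

Working:
idom tree: b1←b0 b2←b1 b3←b0 b4←b0 b5←b3 b6←b0 b7←b0 b8←b0
Join-block Dom:
  b1: preds {b0,b2}: {b0} ∩ {b0,b1,b2} = {b0}; idom=b0
  b3: preds {b0,b5}: {b0} ∩ {b0,b3,b5} = {b0}; idom=b0
  b4: preds {b0,b1}: {b0} ∩ {b0,b1} = {b0}; idom=b0
  b6: preds {b3,b4}: {b0,b3} ∩ {b0,b4} = {b0}; idom=b0
  b7: preds {b4,b6}: {b0,b4} ∩ {b0,b6} = {b0}; idom=b0
  b8: preds {b2,b3,b5}: {b0,b1,b2} ∩ {b0,b3} ∩ {b0,b3,b5} = {b0}; idom=b0

Frontier:
  join b1 pred b0: · stop@b0
  join b1 pred b2: b2→b1 stop@b0
  join b3 pred b0: · stop@b0
  join b3 pred b5: b5→b3 stop@b0
  join b4 pred b0: · stop@b0
  join b4 pred b1: b1 stop@b0
  join b6 pred b3: b3 stop@b0
  join b6 pred b4: b4 stop@b0
  join b7 pred b4: b4 stop@b0
  join b7 pred b6: b6 stop@b0
  join b8 pred b2: b2→b1 stop@b0
  join b8 pred b3: b3 stop@b0
  join b8 pred b5: b5→b3 stop@b0
  DF(b0)=∅
  DF(b1)={b1,b4,b8}
  DF(b2)={b1,b8}
  DF(b3)={b3,b6,b8}
  DF(b4)={b6,b7}
  DF(b5)={b3,b8}
  DF(b6)={b7}
  DF(b7)=∅
  DF(b8)=∅

φ for t: defs {b0,b1,b2,b5,b8}
  DF⁺ = {b1,b3,b4,b6,b7,b8}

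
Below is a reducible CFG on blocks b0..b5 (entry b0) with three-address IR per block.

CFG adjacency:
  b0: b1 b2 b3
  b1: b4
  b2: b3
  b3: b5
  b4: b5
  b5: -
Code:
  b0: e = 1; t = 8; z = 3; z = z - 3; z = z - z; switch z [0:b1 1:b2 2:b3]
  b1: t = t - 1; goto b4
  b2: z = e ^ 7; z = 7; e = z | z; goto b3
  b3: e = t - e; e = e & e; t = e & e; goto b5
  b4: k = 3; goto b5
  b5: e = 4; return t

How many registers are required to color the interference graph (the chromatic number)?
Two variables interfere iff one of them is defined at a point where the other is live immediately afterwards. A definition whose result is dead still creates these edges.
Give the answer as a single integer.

Per-block:
  b0: {e,t,z} / ∅
  b1: {t} / {t}
  b2: {e,z} / {e}
  b3: {e,t} / {e,t}
  b4: {k} / ∅
  b5: {e} / {t}

Live sets:
  b0: in=∅ out={e,t}
  b1: in={t} out={t}
  b2: in={e,t} out={e,t}
  b3: in={e,t} out={t}
  b4: in={t} out={t}
  b5: in={t} out=∅

Conflict graph:
  e↔{t,z}
  k↔{t}
  t↔{e,k,z}
  z↔{e,t}

Colouring:
  lower bound: {e,t,z} mutually conflict ⇒ χ ≥ 3
  3-colouring: r0={t}  r1={e,k}  r2={z}
  χ = 3

Answer: 3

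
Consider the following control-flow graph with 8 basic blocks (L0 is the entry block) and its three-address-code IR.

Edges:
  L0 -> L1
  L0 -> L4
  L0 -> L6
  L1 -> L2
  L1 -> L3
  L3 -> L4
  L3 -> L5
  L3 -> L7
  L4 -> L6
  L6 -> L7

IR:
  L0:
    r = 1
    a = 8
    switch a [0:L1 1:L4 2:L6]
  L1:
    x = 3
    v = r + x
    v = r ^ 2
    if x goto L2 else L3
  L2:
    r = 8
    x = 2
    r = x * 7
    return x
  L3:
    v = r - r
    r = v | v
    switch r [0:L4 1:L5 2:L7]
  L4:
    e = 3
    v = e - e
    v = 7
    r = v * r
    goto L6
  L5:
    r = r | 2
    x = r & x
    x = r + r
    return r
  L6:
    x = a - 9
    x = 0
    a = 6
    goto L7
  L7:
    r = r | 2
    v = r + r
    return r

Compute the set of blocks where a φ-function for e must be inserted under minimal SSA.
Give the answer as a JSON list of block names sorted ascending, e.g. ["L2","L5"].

Answer: ["L6", "L7"]

Derivation:
idom tree: L1←L0 L2←L1 L3←L1 L4←L0 L5←L3 L6←L0 L7←L0
Dom∩ at merges:
  L4: preds {L0,L3}: {L0} ∩ {L0,L1,L3} = {L0}; idom=L0
  L6: preds {L0,L4}: {L0} ∩ {L0,L4} = {L0}; idom=L0
  L7: preds {L3,L6}: {L0,L1,L3} ∩ {L0,L6} = {L0}; idom=L0

DF walk-up:
  join L4 pred L0: · stop@L0
  join L4 pred L3: L3→L1 stop@L0
  join L6 pred L0: · stop@L0
  join L6 pred L4: L4 stop@L0
  join L7 pred L3: L3→L1 stop@L0
  join L7 pred L6: L6 stop@L0
  L0: DF=∅
  L1: DF={L4,L7}
  L2: DF=∅
  L3: DF={L4,L7}
  L4: DF={L6}
  L5: DF=∅
  L6: DF={L7}
  L7: DF=∅

φ for e: defs {L4}
  DF⁺ = {L6,L7}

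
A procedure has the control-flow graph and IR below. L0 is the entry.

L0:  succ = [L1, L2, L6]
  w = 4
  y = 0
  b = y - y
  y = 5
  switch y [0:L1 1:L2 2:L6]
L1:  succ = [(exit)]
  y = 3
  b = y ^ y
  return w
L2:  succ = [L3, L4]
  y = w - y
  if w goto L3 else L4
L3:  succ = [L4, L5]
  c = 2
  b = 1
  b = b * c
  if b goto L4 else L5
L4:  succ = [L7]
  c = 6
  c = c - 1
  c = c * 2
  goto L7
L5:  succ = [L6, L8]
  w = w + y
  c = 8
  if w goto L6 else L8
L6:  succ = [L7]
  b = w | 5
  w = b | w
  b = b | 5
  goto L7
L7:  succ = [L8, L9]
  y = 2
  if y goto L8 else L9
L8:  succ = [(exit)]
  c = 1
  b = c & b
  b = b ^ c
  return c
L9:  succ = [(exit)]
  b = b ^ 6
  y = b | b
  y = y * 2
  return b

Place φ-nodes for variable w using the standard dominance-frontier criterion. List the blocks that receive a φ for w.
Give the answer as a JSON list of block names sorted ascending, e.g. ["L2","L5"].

Answer: ["L6", "L7", "L8"]

Derivation:
idom tree: L1←L0 L2←L0 L3←L2 L4←L2 L5←L3 L6←L0 L7←L0 L8←L0 L9←L7
Dom at joins:
  L4: preds {L2,L3}: {L0,L2} ∩ {L0,L2,L3} = {L0,L2}; idom=L2
  L6: preds {L0,L5}: {L0} ∩ {L0,L2,L3,L5} = {L0}; idom=L0
  L7: preds {L4,L6}: {L0,L2,L4} ∩ {L0,L6} = {L0}; idom=L0
  L8: preds {L5,L7}: {L0,L2,L3,L5} ∩ {L0,L7} = {L0}; idom=L0

DF derivation:
  L4←L2: walk · to L2
  L4←L3: walk L3 to L2
  L6←L0: walk · to L0
  L6←L5: walk L5→L3→L2 to L0
  L7←L4: walk L4→L2 to L0
  L7←L6: walk L6 to L0
  L8←L5: walk L5→L3→L2 to L0
  L8←L7: walk L7 to L0
  L0 → ∅
  L1 → ∅
  L2 → {L6,L7,L8}
  L3 → {L4,L6,L8}
  L4 → {L7}
  L5 → {L6,L8}
  L6 → {L7}
  L7 → {L8}
  L8 → ∅
  L9 → ∅

φ for w: defs {L0,L5,L6}
  DF⁺ = {L6,L7,L8}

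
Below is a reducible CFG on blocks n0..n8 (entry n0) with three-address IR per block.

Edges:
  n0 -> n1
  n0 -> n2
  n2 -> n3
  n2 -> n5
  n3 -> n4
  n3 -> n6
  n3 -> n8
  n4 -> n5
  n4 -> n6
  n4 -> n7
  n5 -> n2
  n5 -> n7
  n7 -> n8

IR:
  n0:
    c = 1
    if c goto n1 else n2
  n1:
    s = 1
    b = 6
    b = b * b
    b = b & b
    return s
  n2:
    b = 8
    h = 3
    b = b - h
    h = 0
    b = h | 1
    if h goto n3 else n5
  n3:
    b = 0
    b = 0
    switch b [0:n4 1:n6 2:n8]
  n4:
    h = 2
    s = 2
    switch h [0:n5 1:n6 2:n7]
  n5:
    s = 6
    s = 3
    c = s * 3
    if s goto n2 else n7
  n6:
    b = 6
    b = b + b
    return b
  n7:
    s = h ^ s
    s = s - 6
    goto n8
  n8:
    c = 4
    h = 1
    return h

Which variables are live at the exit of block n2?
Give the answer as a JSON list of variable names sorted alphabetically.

Block summaries:
  n0 def {c} use ∅
  n1 def {b,s} use ∅
  n2 def {b,h} use ∅
  n3 def {b} use ∅
  n4 def {h,s} use ∅
  n5 def {c,s} use ∅
  n6 def {b} use ∅
  n7 def {s} use {h,s}
  n8 def {c,h} use ∅

Backward fixpoint:
  n0 li=∅ lo=∅
  n1 li=∅ lo=∅
  n2 li=∅ lo={h}
  n3 li=∅ lo=∅
  n4 li=∅ lo={h,s}
  n5 li={h} lo={h,s}
  n6 li=∅ lo=∅
  n7 li={h,s} lo=∅
  n8 li=∅ lo=∅

live-out(n2) = ["h"]

Answer: ["h"]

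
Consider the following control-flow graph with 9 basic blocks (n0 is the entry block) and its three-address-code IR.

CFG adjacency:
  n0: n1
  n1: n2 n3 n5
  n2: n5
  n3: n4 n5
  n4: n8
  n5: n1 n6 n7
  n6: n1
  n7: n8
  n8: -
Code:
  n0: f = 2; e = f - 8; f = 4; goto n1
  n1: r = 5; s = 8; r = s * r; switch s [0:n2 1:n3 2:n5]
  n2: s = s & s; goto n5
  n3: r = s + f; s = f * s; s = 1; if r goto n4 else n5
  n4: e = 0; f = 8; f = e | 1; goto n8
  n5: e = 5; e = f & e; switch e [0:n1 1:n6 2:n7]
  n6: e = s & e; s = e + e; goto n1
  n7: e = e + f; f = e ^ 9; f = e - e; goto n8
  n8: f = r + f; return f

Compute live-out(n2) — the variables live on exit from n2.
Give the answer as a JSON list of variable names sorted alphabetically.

Answer: ["f", "r", "s"]

Analysis:
Per-block:
  n0 def {e,f} use ∅
  n1 def {r,s} use ∅
  n2 def {s} use {s}
  n3 def {r,s} use {f,s}
  n4 def {e,f} use ∅
  n5 def {e} use {f}
  n6 def {e,s} use {e,s}
  n7 def {e,f} use {e,f}
  n8 def {f} use {f,r}

Live sets:
  live n0: ∅→{f}
  live n1: {f}→{f,r,s}
  live n2: {f,r,s}→{f,r,s}
  live n3: {f,s}→{f,r,s}
  live n4: {r}→{f,r}
  live n5: {f,r,s}→{e,f,r,s}
  live n6: {e,f,s}→{f}
  live n7: {e,f,r}→{f,r}
  live n8: {f,r}→∅

live-out(n2) = ["f", "r", "s"]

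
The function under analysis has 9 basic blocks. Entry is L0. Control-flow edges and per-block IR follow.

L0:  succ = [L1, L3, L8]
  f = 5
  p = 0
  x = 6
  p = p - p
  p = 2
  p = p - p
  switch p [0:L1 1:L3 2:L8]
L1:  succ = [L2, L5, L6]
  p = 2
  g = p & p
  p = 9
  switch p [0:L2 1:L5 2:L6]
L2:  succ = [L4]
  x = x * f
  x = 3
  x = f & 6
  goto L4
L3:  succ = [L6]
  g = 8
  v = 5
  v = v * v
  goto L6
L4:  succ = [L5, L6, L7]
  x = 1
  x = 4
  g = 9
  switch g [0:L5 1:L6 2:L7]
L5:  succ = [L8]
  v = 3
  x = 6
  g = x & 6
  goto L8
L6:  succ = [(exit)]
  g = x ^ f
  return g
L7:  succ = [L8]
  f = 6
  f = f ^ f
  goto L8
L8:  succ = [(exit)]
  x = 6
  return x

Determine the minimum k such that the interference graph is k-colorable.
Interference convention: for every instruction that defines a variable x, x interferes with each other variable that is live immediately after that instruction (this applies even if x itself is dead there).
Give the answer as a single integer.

Block summaries:
  L0: {f,p,x} / ∅
  L1: {g,p} / ∅
  L2: {x} / {f,x}
  L3: {g,v} / ∅
  L4: {g,x} / ∅
  L5: {g,v,x} / ∅
  L6: {g} / {f,x}
  L7: {f} / ∅
  L8: {x} / ∅

Backward fixpoint:
  L0: in=∅ out={f,x}
  L1: in={f,x} out={f,x}
  L2: in={f,x} out={f}
  L3: in={f,x} out={f,x}
  L4: in={f} out={f,x}
  L5: in=∅ out=∅
  L6: in={f,x} out=∅
  L7: in=∅ out=∅
  L8: in=∅ out=∅

Interfere edges:
  f↔{g,p,v,x}
  g↔{f,x}
  p↔{f,x}
  v↔{f,x}
  x↔{f,g,p,v}

Colouring:
  lower bound: {f,g,x} mutually conflict ⇒ χ ≥ 3
  3-colouring: R0={f}  R1={x}  R2={g,p,v}
  χ = 3

Answer: 3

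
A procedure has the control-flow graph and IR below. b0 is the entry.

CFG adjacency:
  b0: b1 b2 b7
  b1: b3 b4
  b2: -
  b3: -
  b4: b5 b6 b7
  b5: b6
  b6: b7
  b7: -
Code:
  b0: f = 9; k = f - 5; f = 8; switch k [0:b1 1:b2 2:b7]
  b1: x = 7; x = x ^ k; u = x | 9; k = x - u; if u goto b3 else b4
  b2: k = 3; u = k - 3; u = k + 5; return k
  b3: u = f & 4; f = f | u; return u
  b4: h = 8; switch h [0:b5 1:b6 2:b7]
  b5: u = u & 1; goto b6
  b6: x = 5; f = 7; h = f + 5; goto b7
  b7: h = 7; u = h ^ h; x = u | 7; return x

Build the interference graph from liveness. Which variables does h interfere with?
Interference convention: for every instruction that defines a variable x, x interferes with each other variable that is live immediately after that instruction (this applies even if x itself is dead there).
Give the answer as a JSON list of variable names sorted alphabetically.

Answer: ["u"]

Analysis:
def/use:
  b0: def={f,k} ue=∅
  b1: def={k,u,x} ue={k}
  b2: def={k,u} ue=∅
  b3: def={f,u} ue={f}
  b4: def={h} ue=∅
  b5: def={u} ue={u}
  b6: def={f,h,x} ue=∅
  b7: def={h,u,x} ue=∅

Liveness:
  live b0: ∅→{f,k}
  live b1: {f,k}→{f,u}
  live b2: ∅→∅
  live b3: {f}→∅
  live b4: {u}→{u}
  live b5: {u}→∅
  live b6: ∅→∅
  live b7: ∅→∅

Interference:
  f — {k,u,x}
  h — {u}
  k — {f,u,x}
  u — {f,h,k,x}
  x — {f,k,u}

N(h) = ["u"]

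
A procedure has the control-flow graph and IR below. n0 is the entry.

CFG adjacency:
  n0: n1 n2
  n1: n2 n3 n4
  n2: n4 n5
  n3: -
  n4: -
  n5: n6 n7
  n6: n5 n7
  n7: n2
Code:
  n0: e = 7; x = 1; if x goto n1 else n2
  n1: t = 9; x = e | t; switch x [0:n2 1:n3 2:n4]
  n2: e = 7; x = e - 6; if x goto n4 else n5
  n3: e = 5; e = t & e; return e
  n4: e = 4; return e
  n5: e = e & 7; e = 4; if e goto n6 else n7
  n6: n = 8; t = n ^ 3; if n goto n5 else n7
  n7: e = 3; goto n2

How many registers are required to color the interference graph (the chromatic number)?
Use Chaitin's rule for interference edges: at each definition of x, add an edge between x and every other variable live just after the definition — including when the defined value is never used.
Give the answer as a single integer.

Answer: 3

Derivation:
Block summaries:
  n0 def {e,x} use ∅
  n1 def {t,x} use {e}
  n2 def {e,x} use ∅
  n3 def {e} use {t}
  n4 def {e} use ∅
  n5 def {e} use {e}
  n6 def {n,t} use ∅
  n7 def {e} use ∅

Liveness:
  n0 li=∅ lo={e}
  n1 li={e} lo={t}
  n2 li=∅ lo={e}
  n3 li={t} lo=∅
  n4 li=∅ lo=∅
  n5 li={e} lo={e}
  n6 li={e} lo={e}
  n7 li=∅ lo=∅

Conflict graph:
  e — {n,t,x}
  n — {e,t}
  t — {e,n,x}
  x — {e,t}

Colouring:
  {e,n,t} pairwise interfere (3-clique) ⇒ χ ≥ 3
  assign e→c0 n→c2 t→c1 x→c2 — no edge inside a register ⇒ χ ≤ 3
  χ = 3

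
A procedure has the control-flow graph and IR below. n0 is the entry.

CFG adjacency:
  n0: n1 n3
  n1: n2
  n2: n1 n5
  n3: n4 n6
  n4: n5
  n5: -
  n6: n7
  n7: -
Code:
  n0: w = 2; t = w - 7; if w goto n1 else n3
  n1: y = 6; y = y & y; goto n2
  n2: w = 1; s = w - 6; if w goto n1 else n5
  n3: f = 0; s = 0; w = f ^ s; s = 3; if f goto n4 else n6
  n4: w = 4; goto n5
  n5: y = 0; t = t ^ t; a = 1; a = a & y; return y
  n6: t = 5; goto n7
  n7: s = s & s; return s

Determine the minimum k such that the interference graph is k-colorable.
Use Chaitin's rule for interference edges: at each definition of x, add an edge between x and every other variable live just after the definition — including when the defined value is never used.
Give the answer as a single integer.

Answer: 4

Working:
Block summaries:
  n0: def={t,w} ue=∅
  n1: def={y} ue=∅
  n2: def={s,w} ue=∅
  n3: def={f,s,w} ue=∅
  n4: def={w} ue=∅
  n5: def={a,t,y} ue={t}
  n6: def={t} ue=∅
  n7: def={s} ue={s}

Liveness:
  n0 li=∅ lo={t}
  n1 li={t} lo={t}
  n2 li={t} lo={t}
  n3 li={t} lo={s,t}
  n4 li={t} lo={t}
  n5 li={t} lo=∅
  n6 li={s} lo={s}
  n7 li={s} lo=∅

Interfere edges:
  a↔{y}
  f↔{s,t,w}
  s↔{f,t,w}
  t↔{f,s,w,y}
  w↔{f,s,t}
  y↔{a,t}

Chromatic number:
  lower bound: {f,s,t,w} mutually conflict ⇒ χ ≥ 4
  assign a→R0 f→R1 s→R2 t→R0 w→R3 y→R1 — no edge inside a register ⇒ χ ≤ 4
  χ = 4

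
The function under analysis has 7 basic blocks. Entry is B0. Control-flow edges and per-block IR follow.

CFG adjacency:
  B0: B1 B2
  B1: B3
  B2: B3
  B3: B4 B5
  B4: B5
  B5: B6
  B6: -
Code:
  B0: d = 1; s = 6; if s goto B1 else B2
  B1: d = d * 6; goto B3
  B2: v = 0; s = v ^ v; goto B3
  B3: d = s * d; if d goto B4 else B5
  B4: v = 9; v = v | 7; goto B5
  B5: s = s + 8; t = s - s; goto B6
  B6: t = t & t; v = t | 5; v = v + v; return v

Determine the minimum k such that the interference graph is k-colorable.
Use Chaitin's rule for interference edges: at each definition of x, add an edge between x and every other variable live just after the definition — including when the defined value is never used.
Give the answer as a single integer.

def/use:
  B0: {d,s} / ∅
  B1: {d} / {d}
  B2: {s,v} / ∅
  B3: {d} / {d,s}
  B4: {v} / ∅
  B5: {s,t} / {s}
  B6: {t,v} / {t}

Live sets:
  live B0: ∅→{d,s}
  live B1: {d,s}→{d,s}
  live B2: {d}→{d,s}
  live B3: {d,s}→{s}
  live B4: {s}→{s}
  live B5: {s}→{t}
  live B6: {t}→∅

Interfere edges:
  d: {s,v}
  s: {d,v}
  t: ∅
  v: {d,s}

Registers:
  lower bound: {d,s,v} mutually conflict ⇒ χ ≥ 3
  assign d→c0 s→c1 t→c0 v→c2 — no edge inside a register ⇒ χ ≤ 3
  χ = 3

Answer: 3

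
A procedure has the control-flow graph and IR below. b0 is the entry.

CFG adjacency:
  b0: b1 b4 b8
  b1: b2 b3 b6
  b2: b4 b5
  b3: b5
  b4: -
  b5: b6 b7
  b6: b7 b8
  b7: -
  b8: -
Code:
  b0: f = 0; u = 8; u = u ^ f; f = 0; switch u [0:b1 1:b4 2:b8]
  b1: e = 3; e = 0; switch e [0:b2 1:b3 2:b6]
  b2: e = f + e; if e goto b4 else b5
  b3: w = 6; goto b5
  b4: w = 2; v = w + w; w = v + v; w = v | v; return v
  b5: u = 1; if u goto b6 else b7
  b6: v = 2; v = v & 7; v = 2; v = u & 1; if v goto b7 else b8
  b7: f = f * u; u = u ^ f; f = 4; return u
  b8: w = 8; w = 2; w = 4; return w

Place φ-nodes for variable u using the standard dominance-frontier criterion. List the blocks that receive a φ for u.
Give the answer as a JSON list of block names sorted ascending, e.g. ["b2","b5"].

idom tree: b1←b0 b2←b1 b3←b1 b4←b0 b5←b1 b6←b1 b7←b1 b8←b0
Join-block Dom:
  b4: preds {b0,b2}: {b0} ∩ {b0,b1,b2} = {b0}; idom=b0
  b5: preds {b2,b3}: {b0,b1,b2} ∩ {b0,b1,b3} = {b0,b1}; idom=b1
  b6: preds {b1,b5}: {b0,b1} ∩ {b0,b1,b5} = {b0,b1}; idom=b1
  b7: preds {b5,b6}: {b0,b1,b5} ∩ {b0,b1,b6} = {b0,b1}; idom=b1
  b8: preds {b0,b6}: {b0} ∩ {b0,b1,b6} = {b0}; idom=b0

DF walk-up:
  join b4 pred b0: · stop@b0
  join b4 pred b2: b2→b1 stop@b0
  join b5 pred b2: b2 stop@b1
  join b5 pred b3: b3 stop@b1
  join b6 pred b1: · stop@b1
  join b6 pred b5: b5 stop@b1
  join b7 pred b5: b5 stop@b1
  join b7 pred b6: b6 stop@b1
  join b8 pred b0: · stop@b0
  join b8 pred b6: b6→b1 stop@b0
  b0: DF=∅
  b1: DF={b4,b8}
  b2: DF={b4,b5}
  b3: DF={b5}
  b4: DF=∅
  b5: DF={b6,b7}
  b6: DF={b7,b8}
  b7: DF=∅
  b8: DF=∅

φ for u: defs {b0,b5,b7}
  DF⁺ = {b6,b7,b8}

Answer: ["b6", "b7", "b8"]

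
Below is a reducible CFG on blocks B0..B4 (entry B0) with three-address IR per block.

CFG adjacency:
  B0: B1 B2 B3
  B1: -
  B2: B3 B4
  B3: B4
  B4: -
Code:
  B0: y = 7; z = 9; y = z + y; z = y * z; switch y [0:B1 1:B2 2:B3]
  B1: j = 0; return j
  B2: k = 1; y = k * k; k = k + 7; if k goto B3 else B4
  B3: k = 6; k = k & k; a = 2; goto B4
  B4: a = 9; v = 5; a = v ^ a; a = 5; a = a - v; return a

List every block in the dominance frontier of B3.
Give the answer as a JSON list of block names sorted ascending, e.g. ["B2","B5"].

Answer: ["B4"]

Working:
idom tree: B1←B0 B2←B0 B3←B0 B4←B0
Dom at joins:
  B3: preds {B0,B2}: {B0} ∩ {B0,B2} = {B0}; idom=B0
  B4: preds {B2,B3}: {B0,B2} ∩ {B0,B3} = {B0}; idom=B0

DF walk-up:
  join B3 pred B0: · stop@B0
  join B3 pred B2: B2 stop@B0
  join B4 pred B2: B2 stop@B0
  join B4 pred B3: B3 stop@B0
  DF(B0)=∅
  DF(B1)=∅
  DF(B2)={B3,B4}
  DF(B3)={B4}
  DF(B4)=∅

DF(B3) = ["B4"]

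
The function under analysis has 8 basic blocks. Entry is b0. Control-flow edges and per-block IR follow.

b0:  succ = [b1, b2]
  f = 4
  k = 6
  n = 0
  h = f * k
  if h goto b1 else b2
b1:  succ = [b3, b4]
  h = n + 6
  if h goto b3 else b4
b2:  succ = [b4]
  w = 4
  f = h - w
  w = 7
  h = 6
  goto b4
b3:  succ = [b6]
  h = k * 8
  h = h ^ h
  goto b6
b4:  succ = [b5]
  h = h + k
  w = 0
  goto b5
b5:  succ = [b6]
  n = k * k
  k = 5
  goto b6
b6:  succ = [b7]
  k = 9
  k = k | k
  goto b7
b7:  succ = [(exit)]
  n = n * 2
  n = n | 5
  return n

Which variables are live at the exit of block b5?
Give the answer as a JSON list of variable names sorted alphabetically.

Answer: ["n"]

Analysis:
def/use:
  b0: {f,h,k,n} / ∅
  b1: {h} / {n}
  b2: {f,h,w} / {h}
  b3: {h} / {k}
  b4: {h,w} / {h,k}
  b5: {k,n} / {k}
  b6: {k} / ∅
  b7: {n} / {n}

Backward fixpoint:
  live b0: ∅→{h,k,n}
  live b1: {k,n}→{h,k,n}
  live b2: {h,k}→{h,k}
  live b3: {k,n}→{n}
  live b4: {h,k}→{k}
  live b5: {k}→{n}
  live b6: {n}→{n}
  live b7: {n}→∅

live-out(b5) = ["n"]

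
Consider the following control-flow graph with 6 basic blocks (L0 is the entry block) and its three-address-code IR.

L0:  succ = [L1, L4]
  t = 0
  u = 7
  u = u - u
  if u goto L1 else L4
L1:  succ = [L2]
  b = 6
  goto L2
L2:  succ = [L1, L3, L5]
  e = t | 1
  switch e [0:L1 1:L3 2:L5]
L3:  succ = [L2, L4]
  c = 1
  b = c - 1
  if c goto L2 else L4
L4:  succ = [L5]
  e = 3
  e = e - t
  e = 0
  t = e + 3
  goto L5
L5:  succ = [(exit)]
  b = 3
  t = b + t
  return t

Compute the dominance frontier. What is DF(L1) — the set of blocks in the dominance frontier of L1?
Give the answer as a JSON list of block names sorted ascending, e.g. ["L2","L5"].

Answer: ["L1", "L4", "L5"]

Derivation:
idom tree: L1←L0 L2←L1 L3←L2 L4←L0 L5←L0
Dom at joins:
  L1: preds {L0,L2}: {L0} ∩ {L0,L1,L2} = {L0}; idom=L0
  L2: preds {L1,L3}: {L0,L1} ∩ {L0,L1,L2,L3} = {L0,L1}; idom=L1
  L4: preds {L0,L3}: {L0} ∩ {L0,L1,L2,L3} = {L0}; idom=L0
  L5: preds {L2,L4}: {L0,L1,L2} ∩ {L0,L4} = {L0}; idom=L0

DF walk-up:
  join L1 pred L0: · stop@L0
  join L1 pred L2: L2→L1 stop@L0
  join L2 pred L1: · stop@L1
  join L2 pred L3: L3→L2 stop@L1
  join L4 pred L0: · stop@L0
  join L4 pred L3: L3→L2→L1 stop@L0
  join L5 pred L2: L2→L1 stop@L0
  join L5 pred L4: L4 stop@L0
  L0 → ∅
  L1 → {L1,L4,L5}
  L2 → {L1,L2,L4,L5}
  L3 → {L2,L4}
  L4 → {L5}
  L5 → ∅

DF(L1) = ["L1", "L4", "L5"]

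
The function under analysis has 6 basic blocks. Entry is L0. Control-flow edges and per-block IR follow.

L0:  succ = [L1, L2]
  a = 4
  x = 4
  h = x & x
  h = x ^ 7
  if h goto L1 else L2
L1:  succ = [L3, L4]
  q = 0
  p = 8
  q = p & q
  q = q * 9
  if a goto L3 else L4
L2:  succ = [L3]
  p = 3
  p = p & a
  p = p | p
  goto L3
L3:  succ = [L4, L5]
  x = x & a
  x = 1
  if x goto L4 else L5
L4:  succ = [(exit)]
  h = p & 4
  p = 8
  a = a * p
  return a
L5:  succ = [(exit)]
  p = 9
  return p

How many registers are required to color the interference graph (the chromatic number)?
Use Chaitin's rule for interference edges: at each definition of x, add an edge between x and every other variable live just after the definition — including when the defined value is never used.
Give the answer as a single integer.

Answer: 4

Working:
def/use:
  L0 def {a,h,x} use ∅
  L1 def {p,q} use {a}
  L2 def {p} use {a}
  L3 def {x} use {a,x}
  L4 def {a,h,p} use {a,p}
  L5 def {p} use ∅

Liveness:
  live L0: ∅→{a,x}
  live L1: {a,x}→{a,p,x}
  live L2: {a,x}→{a,p,x}
  live L3: {a,p,x}→{a,p}
  live L4: {a,p}→∅
  live L5: ∅→∅

Interference:
  a — {h,p,q,x}
  h — {a,x}
  p — {a,q,x}
  q — {a,p,x}
  x — {a,h,p,q}

Registers:
  clique {a,p,q,x} ⇒ need ≥ 4
  assign a→R0 h→R2 p→R2 q→R3 x→R1 — no edge inside a register ⇒ χ ≤ 4
  χ = 4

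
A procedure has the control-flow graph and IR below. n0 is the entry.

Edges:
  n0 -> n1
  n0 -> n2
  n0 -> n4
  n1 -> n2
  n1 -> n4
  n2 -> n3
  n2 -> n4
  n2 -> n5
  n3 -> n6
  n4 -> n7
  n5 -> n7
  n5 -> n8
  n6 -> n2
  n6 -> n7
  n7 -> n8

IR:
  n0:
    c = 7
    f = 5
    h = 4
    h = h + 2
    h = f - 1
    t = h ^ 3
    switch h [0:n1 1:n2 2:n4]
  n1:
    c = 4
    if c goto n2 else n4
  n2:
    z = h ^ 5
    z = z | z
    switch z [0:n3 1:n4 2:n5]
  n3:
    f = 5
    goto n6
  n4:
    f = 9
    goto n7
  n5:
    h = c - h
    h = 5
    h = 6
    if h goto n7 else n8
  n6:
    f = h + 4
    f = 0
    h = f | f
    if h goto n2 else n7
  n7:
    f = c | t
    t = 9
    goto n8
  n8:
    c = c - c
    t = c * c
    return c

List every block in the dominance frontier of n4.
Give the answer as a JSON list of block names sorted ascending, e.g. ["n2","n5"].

Answer: ["n7"]

Derivation:
idom tree: n1←n0 n2←n0 n3←n2 n4←n0 n5←n2 n6←n3 n7←n0 n8←n0
Dom at joins:
  n2: preds {n0,n1,n6}: {n0} ∩ {n0,n1} ∩ {n0,n2,n3,n6} = {n0}; idom=n0
  n4: preds {n0,n1,n2}: {n0} ∩ {n0,n1} ∩ {n0,n2} = {n0}; idom=n0
  n7: preds {n4,n5,n6}: {n0,n4} ∩ {n0,n2,n5} ∩ {n0,n2,n3,n6} = {n0}; idom=n0
  n8: preds {n5,n7}: {n0,n2,n5} ∩ {n0,n7} = {n0}; idom=n0

Frontier:
  join n2 pred n0: · stop@n0
  join n2 pred n1: n1 stop@n0
  join n2 pred n6: n6→n3→n2 stop@n0
  join n4 pred n0: · stop@n0
  join n4 pred n1: n1 stop@n0
  join n4 pred n2: n2 stop@n0
  join n7 pred n4: n4 stop@n0
  join n7 pred n5: n5→n2 stop@n0
  join n7 pred n6: n6→n3→n2 stop@n0
  join n8 pred n5: n5→n2 stop@n0
  join n8 pred n7: n7 stop@n0
  n0 → ∅
  n1 → {n2,n4}
  n2 → {n2,n4,n7,n8}
  n3 → {n2,n7}
  n4 → {n7}
  n5 → {n7,n8}
  n6 → {n2,n7}
  n7 → {n8}
  n8 → ∅

DF(n4) = ["n7"]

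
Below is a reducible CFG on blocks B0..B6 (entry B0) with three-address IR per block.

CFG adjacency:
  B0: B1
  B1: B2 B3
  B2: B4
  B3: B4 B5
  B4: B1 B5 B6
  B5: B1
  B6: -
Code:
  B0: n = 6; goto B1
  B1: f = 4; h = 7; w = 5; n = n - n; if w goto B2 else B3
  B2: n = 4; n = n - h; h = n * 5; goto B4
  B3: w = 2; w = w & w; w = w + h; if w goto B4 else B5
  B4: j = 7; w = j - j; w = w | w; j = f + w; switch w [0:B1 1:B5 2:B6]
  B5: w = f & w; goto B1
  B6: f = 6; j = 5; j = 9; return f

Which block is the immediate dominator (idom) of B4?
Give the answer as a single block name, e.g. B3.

idom tree: B1←B0 B2←B1 B3←B1 B4←B1 B5←B1 B6←B4
Join-block Dom:
  B1: preds {B0,B4,B5}: {B0} ∩ {B0,B1,B4} ∩ {B0,B1,B5} = {B0}; idom=B0
  B4: preds {B2,B3}: {B0,B1,B2} ∩ {B0,B1,B3} = {B0,B1}; idom=B1
  B5: preds {B3,B4}: {B0,B1,B3} ∩ {B0,B1,B4} = {B0,B1}; idom=B1

idom(B4) = B1

Answer: B1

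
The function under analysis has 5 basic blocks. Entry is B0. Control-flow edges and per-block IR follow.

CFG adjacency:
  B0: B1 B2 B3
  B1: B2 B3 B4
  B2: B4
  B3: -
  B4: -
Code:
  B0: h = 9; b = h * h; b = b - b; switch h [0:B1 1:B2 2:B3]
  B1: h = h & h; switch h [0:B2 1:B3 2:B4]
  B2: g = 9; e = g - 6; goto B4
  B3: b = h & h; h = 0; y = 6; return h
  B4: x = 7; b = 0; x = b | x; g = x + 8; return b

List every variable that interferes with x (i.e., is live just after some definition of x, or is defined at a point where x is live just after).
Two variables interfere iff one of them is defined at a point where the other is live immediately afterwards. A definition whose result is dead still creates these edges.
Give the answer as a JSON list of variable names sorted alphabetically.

Answer: ["b"]

Analysis:
Per-block:
  B0: def={b,h} ue=∅
  B1: def={h} ue={h}
  B2: def={e,g} ue=∅
  B3: def={b,h,y} ue={h}
  B4: def={b,g,x} ue=∅

Liveness:
  live B0: ∅→{h}
  live B1: {h}→{h}
  live B2: ∅→∅
  live B3: {h}→∅
  live B4: ∅→∅

Interfere edges:
  b — {g,h,x}
  e — ∅
  g — {b}
  h — {b,y}
  x — {b}
  y — {h}

N(x) = ["b"]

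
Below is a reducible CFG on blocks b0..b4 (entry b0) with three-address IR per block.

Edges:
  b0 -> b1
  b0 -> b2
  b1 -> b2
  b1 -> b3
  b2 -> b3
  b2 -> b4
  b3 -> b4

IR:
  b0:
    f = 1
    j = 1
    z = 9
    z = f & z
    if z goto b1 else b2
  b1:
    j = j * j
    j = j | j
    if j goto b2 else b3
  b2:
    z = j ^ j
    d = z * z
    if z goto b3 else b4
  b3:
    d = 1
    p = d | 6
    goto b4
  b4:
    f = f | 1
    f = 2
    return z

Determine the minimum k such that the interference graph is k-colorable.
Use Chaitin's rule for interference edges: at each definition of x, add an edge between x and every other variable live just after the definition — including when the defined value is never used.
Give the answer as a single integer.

Answer: 3

Working:
Block summaries:
  b0: def={f,j,z} ue=∅
  b1: def={j} ue={j}
  b2: def={d,z} ue={j}
  b3: def={d,p} ue=∅
  b4: def={f} ue={f,z}

Backward fixpoint:
  b0 li=∅ lo={f,j,z}
  b1 li={f,j,z} lo={f,j,z}
  b2 li={f,j} lo={f,z}
  b3 li={f,z} lo={f,z}
  b4 li={f,z} lo=∅

Interfere edges:
  d: {f,z}
  f: {d,j,p,z}
  j: {f,z}
  p: {f,z}
  z: {d,f,j,p}

Colouring:
  lower bound: {d,f,z} mutually conflict ⇒ χ ≥ 3
  assign d→c2 f→c0 j→c2 p→c2 z→c1 — no edge inside a register ⇒ χ ≤ 3
  χ = 3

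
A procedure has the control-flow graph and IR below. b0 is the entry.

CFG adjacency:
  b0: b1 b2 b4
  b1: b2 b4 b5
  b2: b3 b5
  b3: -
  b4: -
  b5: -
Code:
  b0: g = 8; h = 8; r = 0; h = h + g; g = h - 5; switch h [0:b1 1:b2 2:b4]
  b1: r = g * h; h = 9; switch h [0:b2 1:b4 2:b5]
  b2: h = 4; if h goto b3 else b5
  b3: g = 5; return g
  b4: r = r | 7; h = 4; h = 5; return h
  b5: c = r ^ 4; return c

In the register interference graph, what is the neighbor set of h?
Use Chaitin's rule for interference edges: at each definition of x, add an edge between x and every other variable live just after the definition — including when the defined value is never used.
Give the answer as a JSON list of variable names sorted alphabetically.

Answer: ["g", "r"]

Working:
def/use:
  b0: def={g,h,r} ue=∅
  b1: def={h,r} ue={g,h}
  b2: def={h} ue=∅
  b3: def={g} ue=∅
  b4: def={h,r} ue={r}
  b5: def={c} ue={r}

Liveness:
  b0 li=∅ lo={g,h,r}
  b1 li={g,h} lo={r}
  b2 li={r} lo={r}
  b3 li=∅ lo=∅
  b4 li={r} lo=∅
  b5 li={r} lo=∅

Conflict graph:
  c — ∅
  g — {h,r}
  h — {g,r}
  r — {g,h}

N(h) = ["g", "r"]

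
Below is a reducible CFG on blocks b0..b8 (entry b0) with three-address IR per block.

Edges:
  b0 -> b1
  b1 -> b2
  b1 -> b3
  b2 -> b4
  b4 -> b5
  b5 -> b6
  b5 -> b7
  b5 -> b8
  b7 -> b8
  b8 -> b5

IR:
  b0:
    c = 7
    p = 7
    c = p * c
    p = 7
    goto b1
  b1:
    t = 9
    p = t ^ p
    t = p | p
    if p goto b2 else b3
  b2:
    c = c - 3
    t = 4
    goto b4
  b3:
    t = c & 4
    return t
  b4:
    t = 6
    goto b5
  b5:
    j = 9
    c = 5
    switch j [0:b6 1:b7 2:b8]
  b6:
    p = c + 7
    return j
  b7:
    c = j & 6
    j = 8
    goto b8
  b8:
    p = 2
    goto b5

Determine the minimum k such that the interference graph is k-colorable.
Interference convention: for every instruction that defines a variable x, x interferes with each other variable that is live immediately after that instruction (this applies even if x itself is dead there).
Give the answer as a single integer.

Answer: 3

Working:
Per-block:
  b0: def={c,p} ue=∅
  b1: def={p,t} ue={p}
  b2: def={c,t} ue={c}
  b3: def={t} ue={c}
  b4: def={t} ue=∅
  b5: def={c,j} ue=∅
  b6: def={p} ue={c,j}
  b7: def={c,j} ue={j}
  b8: def={p} ue=∅

Backward fixpoint:
  live b0: ∅→{c,p}
  live b1: {c,p}→{c}
  live b2: {c}→∅
  live b3: {c}→∅
  live b4: ∅→∅
  live b5: ∅→{c,j}
  live b6: {c,j}→∅
  live b7: {j}→∅
  live b8: ∅→∅

Interference:
  c — {j,p,t}
  j — {c,p}
  p — {c,j,t}
  t — {c,p}

Chromatic number:
  {c,j,p} pairwise interfere (3-clique) ⇒ χ ≥ 3
  assign c→R0 j→R2 p→R1 t→R2 — no edge inside a register ⇒ χ ≤ 3
  χ = 3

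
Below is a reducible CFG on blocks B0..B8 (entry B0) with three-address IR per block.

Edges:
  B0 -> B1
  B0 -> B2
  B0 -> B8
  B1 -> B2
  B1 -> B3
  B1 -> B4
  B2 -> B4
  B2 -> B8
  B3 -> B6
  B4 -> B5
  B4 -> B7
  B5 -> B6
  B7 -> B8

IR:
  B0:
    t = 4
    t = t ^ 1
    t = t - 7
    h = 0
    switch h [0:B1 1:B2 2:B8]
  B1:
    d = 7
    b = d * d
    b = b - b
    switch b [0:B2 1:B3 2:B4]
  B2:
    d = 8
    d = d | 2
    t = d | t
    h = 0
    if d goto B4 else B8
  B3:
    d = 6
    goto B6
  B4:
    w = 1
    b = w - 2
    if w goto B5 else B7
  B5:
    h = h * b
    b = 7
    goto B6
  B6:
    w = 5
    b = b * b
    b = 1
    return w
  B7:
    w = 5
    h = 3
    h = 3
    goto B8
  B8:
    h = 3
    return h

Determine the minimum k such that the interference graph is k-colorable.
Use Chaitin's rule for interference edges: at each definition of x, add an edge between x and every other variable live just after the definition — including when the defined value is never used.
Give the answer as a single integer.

Answer: 4

Analysis:
Per-block:
  B0: def={h,t} ue=∅
  B1: def={b,d} ue=∅
  B2: def={d,h,t} ue={t}
  B3: def={d} ue=∅
  B4: def={b,w} ue=∅
  B5: def={b,h} ue={b,h}
  B6: def={b,w} ue={b}
  B7: def={h,w} ue=∅
  B8: def={h} ue=∅

Backward fixpoint:
  B0: in=∅ out={h,t}
  B1: in={h,t} out={b,h,t}
  B2: in={t} out={h}
  B3: in={b} out={b}
  B4: in={h} out={b,h}
  B5: in={b,h} out={b}
  B6: in={b} out=∅
  B7: in=∅ out=∅
  B8: in=∅ out=∅

Conflict graph:
  b: {d,h,t,w}
  d: {b,h,t}
  h: {b,d,t,w}
  t: {b,d,h}
  w: {b,h}

Chromatic number:
  lower bound: {b,d,h,t} mutually conflict ⇒ χ ≥ 4
  4-colouring: r0={b}  r1={h}  r2={d,w}  r3={t}
  χ = 4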